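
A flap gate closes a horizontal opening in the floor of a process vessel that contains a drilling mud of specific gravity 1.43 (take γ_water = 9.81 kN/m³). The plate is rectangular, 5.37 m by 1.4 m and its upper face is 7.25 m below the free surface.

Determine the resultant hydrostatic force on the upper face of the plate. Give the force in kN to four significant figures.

γ = 1.43 × 9.81 = 14.0283 kN/m³.
The plate is horizontal, so pressure is uniform at p = γ·h = 14.0283 × 7.25 = 101.705 kN/m².
A = 5.37 × 1.4 = 7.518 m².
F = p·A = 101.705 × 7.518 = 764.618 kN.

F ≈ 764.6 kN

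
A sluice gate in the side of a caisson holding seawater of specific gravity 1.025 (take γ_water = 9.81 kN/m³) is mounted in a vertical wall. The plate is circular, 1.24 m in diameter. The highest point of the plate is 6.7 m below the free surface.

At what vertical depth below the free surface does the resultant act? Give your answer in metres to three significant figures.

γ = 1.025 × 9.81 = 10.05525 kN/m³.
The centroid is at the centre, 0.62 m below the top of the plate, so the centroid depth is h_c = 6.7 + 0.62 = 7.32 m.
A = π(0.62)² = 1.20763 m².
Resultant F = γ·h_c·A = 10.05525 × 7.32 × 1.20763 = 88.8869 kN.
I_c = πr⁴/4 = π × 0.62⁴/4 = 0.116053 m⁴.
Centre of pressure: y_p = y_c + I_c/(y_c·A) = 7.32 + 0.116053/(7.32 × 1.20763) = 7.32 + 0.0131284 = 7.33313 m along the plane.

h_p = 7.33 m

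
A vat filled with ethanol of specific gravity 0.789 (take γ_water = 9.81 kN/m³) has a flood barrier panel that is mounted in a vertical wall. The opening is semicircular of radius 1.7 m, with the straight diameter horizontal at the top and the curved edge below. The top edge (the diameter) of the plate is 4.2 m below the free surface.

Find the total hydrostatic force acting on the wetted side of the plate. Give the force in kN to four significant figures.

F ≈ 172.9 kN

γ = 0.789 × 9.81 = 7.74009 kN/m³.
The centroid of a semicircle lies 4r/(3π) = 0.721502 m from the diameter, here below the top edge, so the centroid depth is h_c = 4.2 + 0.721502 = 4.9215 m.
A = πr²/2 = π × 1.7²/2 = 4.5396 m².
Resultant F = γ·h_c·A = 7.74009 × 4.9215 × 4.5396 = 172.926 kN.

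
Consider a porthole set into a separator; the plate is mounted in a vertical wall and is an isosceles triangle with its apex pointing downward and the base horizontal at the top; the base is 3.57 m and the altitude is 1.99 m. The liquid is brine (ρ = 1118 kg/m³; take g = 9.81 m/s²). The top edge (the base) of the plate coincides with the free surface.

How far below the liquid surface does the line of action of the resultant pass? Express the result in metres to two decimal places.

γ = ρg = 1118 × 9.81 / 1000 = 10.96758 kN/m³.
With the apex down, the centroid sits h/3 = 1.99/3 = 0.663333 m below the base (the top edge), so the centroid depth is h_c = 0.663333 m.
A = ½ × 3.57 × 1.99 = 3.55215 m².
Resultant F = γ·h_c·A = 10.96758 × 0.663333 × 3.55215 = 25.8425 kN.
I_c = b·h³/36 = 3.57 × 1.99³/36 = 0.781493 m⁴.
Centre of pressure: y_p = y_c + I_c/(y_c·A) = 0.663333 + 0.781493/(0.663333 × 3.55215) = 0.663333 + 0.331667 = 0.995 m along the plane.

h_p = 1.00 m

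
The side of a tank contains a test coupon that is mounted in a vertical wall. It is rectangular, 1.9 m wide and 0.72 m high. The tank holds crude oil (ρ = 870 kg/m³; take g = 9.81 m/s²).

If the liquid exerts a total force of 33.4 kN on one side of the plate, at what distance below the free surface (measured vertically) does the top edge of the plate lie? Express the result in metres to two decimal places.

d_top ≈ 2.50 m

γ = ρg = 870 × 9.81 / 1000 = 8.5347 kN/m³.
A = 1.9 × 0.72 = 1.368 m².
From F = γ·h_c·A, the centroid depth is h_c = 33.4/(8.5347 × 1.368) = 2.8607 m.
The centroid lies 0.72/2 = 0.36 m below the top edge, so the top edge sits at h_top = 2.8607 − 0.36 = 2.5007 m below the surface.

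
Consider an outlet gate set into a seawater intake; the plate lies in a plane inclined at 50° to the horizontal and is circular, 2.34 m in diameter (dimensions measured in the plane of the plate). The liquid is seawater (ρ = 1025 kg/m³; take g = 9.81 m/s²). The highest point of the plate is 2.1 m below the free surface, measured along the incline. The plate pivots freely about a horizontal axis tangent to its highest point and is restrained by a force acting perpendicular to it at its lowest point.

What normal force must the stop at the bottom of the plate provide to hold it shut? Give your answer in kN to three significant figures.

γ = ρg = 1025 × 9.81 / 1000 = 10.05525 kN/m³.
Let θ = 50° be the plate's angle to the horizontal; measure y along the incline from where the plane meets the free surface. Vertical depth h = y·sinθ with sinθ = 0.766044.
The centroid is at the centre, 1.17 m below the top of the plate, so y_c = 2.1 + 1.17 = 3.27 m and h_c = 3.27 × 0.766044 = 2.50496 m.
A = π(1.17)² = 4.30053 m².
Resultant F = γ·h_c·A = 10.05525 × 2.50496 × 4.30053 = 108.322 kN.
I_c = πr⁴/4 = π × 1.17⁴/4 = 1.47175 m⁴.
Centre of pressure: y_p = y_c + I_c/(y_c·A) = 3.27 + 1.47175/(3.27 × 4.30053) = 3.27 + 0.104656 = 3.37466 m along the plane.
The resultant acts 1.17 + 0.104656 = 1.27466 m (along the plate) below the hinge at the top edge, so the moment about the hinge is M = F × 1.27466 = 108.322 × 1.27466 = 138.074 kN·m.
A normal force at the bottom, 2.34 m from the hinge, must supply this moment: P = 138.074/2.34 = 59.006 kN.

P ≈ 59.0 kN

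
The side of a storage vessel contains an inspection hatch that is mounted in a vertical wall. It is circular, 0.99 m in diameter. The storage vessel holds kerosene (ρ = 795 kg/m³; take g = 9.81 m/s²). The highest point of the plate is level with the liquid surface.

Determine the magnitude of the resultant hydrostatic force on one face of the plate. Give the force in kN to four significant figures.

γ = ρg = 795 × 9.81 / 1000 = 7.79895 kN/m³.
The centroid is at the centre, 0.495 m below the top of the plate, so the centroid depth is h_c = 0.495 m.
A = π(0.495)² = 0.769769 m².
Resultant F = γ·h_c·A = 7.79895 × 0.495 × 0.769769 = 2.97168 kN.

F ≈ 2.972 kN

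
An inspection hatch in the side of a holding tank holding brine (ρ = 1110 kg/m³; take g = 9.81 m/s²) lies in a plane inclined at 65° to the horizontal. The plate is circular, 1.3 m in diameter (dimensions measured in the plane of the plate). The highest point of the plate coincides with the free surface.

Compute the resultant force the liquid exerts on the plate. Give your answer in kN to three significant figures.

F ≈ 8.51 kN

γ = ρg = 1110 × 9.81 / 1000 = 10.8891 kN/m³.
Let θ = 65° be the plate's angle to the horizontal; measure y along the incline from where the plane meets the free surface. Vertical depth h = y·sinθ with sinθ = 0.906308.
The centroid is at the centre, 0.65 m below the top of the plate, so y_c = 0.65 m and h_c = 0.65 × 0.906308 = 0.5891 m.
A = π(0.65)² = 1.32732 m².
Resultant F = γ·h_c·A = 10.8891 × 0.5891 × 1.32732 = 8.51445 kN.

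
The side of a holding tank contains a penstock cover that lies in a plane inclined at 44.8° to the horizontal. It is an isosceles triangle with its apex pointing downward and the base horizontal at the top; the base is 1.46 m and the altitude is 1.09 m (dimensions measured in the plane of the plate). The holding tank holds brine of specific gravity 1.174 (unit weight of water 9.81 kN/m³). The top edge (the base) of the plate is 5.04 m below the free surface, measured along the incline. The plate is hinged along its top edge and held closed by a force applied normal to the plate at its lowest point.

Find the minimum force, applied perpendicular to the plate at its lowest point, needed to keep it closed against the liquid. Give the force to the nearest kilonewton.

γ = 1.174 × 9.81 = 11.51694 kN/m³.
Let θ = 44.8° be the plate's angle to the horizontal; measure y along the incline from where the plane meets the free surface. Vertical depth h = y·sinθ with sinθ = 0.704634.
With the apex down, the centroid sits h/3 = 1.09/3 = 0.363333 m below the base (the top edge), so y_c = 5.04 + 0.363333 = 5.40333 m and h_c = 5.40333 × 0.704634 = 3.80737 m.
A = ½ × 1.46 × 1.09 = 0.7957 m².
Resultant F = γ·h_c·A = 11.51694 × 3.80737 × 0.7957 = 34.8908 kN.
I_c = b·h³/36 = 1.46 × 1.09³/36 = 0.0525206 m⁴.
Centre of pressure: y_p = y_c + I_c/(y_c·A) = 5.40333 + 0.0525206/(5.40333 × 0.7957) = 5.40333 + 0.0122157 = 5.41555 m along the plane.
The resultant acts 0.363333 + 0.0122157 = 0.375549 m (along the plate) below the hinge at the top edge, so the moment about the hinge is M = F × 0.375549 = 34.8908 × 0.375549 = 13.1032 kN·m.
A normal force at the bottom, 1.09 m from the hinge, must supply this moment: P = 13.1032/1.09 = 12.0213 kN.

P ≈ 12 kN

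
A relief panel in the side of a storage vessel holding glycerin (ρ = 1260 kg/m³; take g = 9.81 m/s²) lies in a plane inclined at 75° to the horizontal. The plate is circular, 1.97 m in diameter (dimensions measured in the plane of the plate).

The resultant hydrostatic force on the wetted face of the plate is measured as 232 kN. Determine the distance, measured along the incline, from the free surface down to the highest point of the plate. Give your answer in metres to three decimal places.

γ = ρg = 1260 × 9.81 / 1000 = 12.3606 kN/m³.
A = π(0.985)² = 3.04805 m².
From F = γ·h_c·A, the centroid depth is h_c = 232/(12.3606 × 3.04805) = 6.15781 m.
Let θ = 75° be the plate's angle to the horizontal; measure y along the incline from where the plane meets the free surface. Vertical depth h = y·sinθ with sinθ = 0.965926.
Along the incline, y_c = h_c/sinθ = 6.15781/0.965926 = 6.37503 m.
The centroid is at the centre, 0.985 m below the top of the plate, so the highest point sits at y_top = 6.37503 − 0.985 = 5.39003 m along the incline.

y_top ≈ 5.390 m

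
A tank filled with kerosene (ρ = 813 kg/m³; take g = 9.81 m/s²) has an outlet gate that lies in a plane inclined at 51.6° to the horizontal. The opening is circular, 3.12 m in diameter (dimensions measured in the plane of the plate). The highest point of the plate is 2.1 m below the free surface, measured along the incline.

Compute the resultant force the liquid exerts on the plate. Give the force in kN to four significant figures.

F ≈ 174.9 kN

γ = ρg = 813 × 9.81 / 1000 = 7.97553 kN/m³.
Let θ = 51.6° be the plate's angle to the horizontal; measure y along the incline from where the plane meets the free surface. Vertical depth h = y·sinθ with sinθ = 0.783693.
The centroid is at the centre, 1.56 m below the top of the plate, so y_c = 2.1 + 1.56 = 3.66 m and h_c = 3.66 × 0.783693 = 2.86832 m.
A = π(1.56)² = 7.64538 m².
Resultant F = γ·h_c·A = 7.97553 × 2.86832 × 7.64538 = 174.899 kN.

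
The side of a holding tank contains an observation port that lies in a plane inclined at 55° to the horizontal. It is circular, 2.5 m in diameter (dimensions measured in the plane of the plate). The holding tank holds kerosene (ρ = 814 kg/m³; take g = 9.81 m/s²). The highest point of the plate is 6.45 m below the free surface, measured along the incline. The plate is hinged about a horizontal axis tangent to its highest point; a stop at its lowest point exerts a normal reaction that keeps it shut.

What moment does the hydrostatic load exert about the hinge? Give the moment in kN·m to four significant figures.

M ≈ 321.6 kN·m

γ = ρg = 814 × 9.81 / 1000 = 7.98534 kN/m³.
Let θ = 55° be the plate's angle to the horizontal; measure y along the incline from where the plane meets the free surface. Vertical depth h = y·sinθ with sinθ = 0.819152.
The centroid is at the centre, 1.25 m below the top of the plate, so y_c = 6.45 + 1.25 = 7.7 m and h_c = 7.7 × 0.819152 = 6.30747 m.
A = π(1.25)² = 4.90874 m².
Resultant F = γ·h_c·A = 7.98534 × 6.30747 × 4.90874 = 247.24 kN.
I_c = πr⁴/4 = π × 1.25⁴/4 = 1.91748 m⁴.
Centre of pressure: y_p = y_c + I_c/(y_c·A) = 7.7 + 1.91748/(7.7 × 4.90874) = 7.7 + 0.0507306 = 7.75073 m along the plane.
The resultant acts 1.25 + 0.0507306 = 1.30073 m (along the plate) below the hinge at the top edge, so the moment about the hinge is M = F × 1.30073 = 247.24 × 1.30073 = 321.592 kN·m.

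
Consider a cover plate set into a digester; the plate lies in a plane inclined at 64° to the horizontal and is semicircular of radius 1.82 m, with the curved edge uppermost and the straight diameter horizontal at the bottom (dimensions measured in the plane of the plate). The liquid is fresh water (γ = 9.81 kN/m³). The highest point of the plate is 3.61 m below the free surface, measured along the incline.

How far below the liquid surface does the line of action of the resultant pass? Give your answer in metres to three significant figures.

h_p = 4.23 m

γ = 9.81 kN/m³.
Let θ = 64° be the plate's angle to the horizontal; measure y along the incline from where the plane meets the free surface. Vertical depth h = y·sinθ with sinθ = 0.898794.
The centroid lies 4r/(3π) = 0.772432 m above the diameter, so r − 4r/(3π) = 1.82 − 0.772432 = 1.04757 m below the topmost point, so y_c = 3.61 + 1.04757 = 4.65757 m and h_c = 4.65757 × 0.898794 = 4.1862 m.
A = πr²/2 = π × 1.82²/2 = 5.20311 m².
Resultant F = γ·h_c·A = 9.81 × 4.1862 × 5.20311 = 213.674 kN.
I_c = (π/8 − 8/(9π))·r⁴ = 0.109757 × 1.82⁴ = 1.20425 m⁴.
Centre of pressure: y_p = y_c + I_c/(y_c·A) = 4.65757 + 1.20425/(4.65757 × 5.20311) = 4.65757 + 0.0496929 = 4.70726 m along the plane.
Vertically, h_p = y_p·sinθ = 4.70726 × 0.898794 = 4.23086 m.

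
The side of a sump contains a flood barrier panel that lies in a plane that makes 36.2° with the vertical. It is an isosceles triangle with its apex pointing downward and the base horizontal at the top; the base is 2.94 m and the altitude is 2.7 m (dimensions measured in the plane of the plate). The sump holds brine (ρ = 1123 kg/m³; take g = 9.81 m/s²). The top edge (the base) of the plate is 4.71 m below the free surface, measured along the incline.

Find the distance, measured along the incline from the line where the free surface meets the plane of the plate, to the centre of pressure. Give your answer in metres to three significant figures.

γ = ρg = 1123 × 9.81 / 1000 = 11.01663 kN/m³.
The plate makes 36.2° with the vertical, i.e. θ = 90° − 36.2° = 53.8° to the horizontal. Measuring y along the incline from the free-surface line, vertical depth h = y·sinθ with sinθ = 0.806960.
With the apex down, the centroid sits h/3 = 2.7/3 = 0.9 m below the base (the top edge), so y_c = 4.71 + 0.9 = 5.61 m and h_c = 5.61 × 0.806960 = 4.52705 m.
A = ½ × 2.94 × 2.7 = 3.969 m².
Resultant F = γ·h_c·A = 11.01663 × 4.52705 × 3.969 = 197.945 kN.
I_c = b·h³/36 = 2.94 × 2.7³/36 = 1.60745 m⁴.
Centre of pressure: y_p = y_c + I_c/(y_c·A) = 5.61 + 1.60745/(5.61 × 3.969) = 5.61 + 0.0721927 = 5.68219 m along the plane.

y_p = 5.68 m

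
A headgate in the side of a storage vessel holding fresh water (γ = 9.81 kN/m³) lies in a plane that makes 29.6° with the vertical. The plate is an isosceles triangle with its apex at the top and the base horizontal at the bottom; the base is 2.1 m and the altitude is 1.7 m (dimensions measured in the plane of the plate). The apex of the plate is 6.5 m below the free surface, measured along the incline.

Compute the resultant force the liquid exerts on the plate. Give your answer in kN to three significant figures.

F ≈ 116 kN

γ = 9.81 kN/m³.
The plate makes 29.6° with the vertical, i.e. θ = 90° − 29.6° = 60.4° to the horizontal. Measuring y along the incline from the free-surface line, vertical depth h = y·sinθ with sinθ = 0.869495.
With the apex up, the centroid sits 2h/3 = 2 × 1.7/3 = 1.13333 m below the apex, so y_c = 6.5 + 1.13333 = 7.63333 m and h_c = 7.63333 × 0.869495 = 6.63714 m.
A = ½ × 2.1 × 1.7 = 1.785 m².
Resultant F = γ·h_c·A = 9.81 × 6.63714 × 1.785 = 116.222 kN.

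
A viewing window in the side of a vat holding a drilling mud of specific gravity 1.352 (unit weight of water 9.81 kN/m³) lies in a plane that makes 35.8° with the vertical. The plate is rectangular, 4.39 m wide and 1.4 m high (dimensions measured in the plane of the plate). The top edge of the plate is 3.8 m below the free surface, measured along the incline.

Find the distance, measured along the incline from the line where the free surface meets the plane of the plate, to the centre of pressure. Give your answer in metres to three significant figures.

γ = 1.352 × 9.81 = 13.26312 kN/m³.
The plate makes 35.8° with the vertical, i.e. θ = 90° − 35.8° = 54.2° to the horizontal. Measuring y along the incline from the free-surface line, vertical depth h = y·sinθ with sinθ = 0.811064.
The centroid lies 1.4/2 = 0.7 m below the top edge, so y_c = 3.8 + 0.7 = 4.5 m and h_c = 4.5 × 0.811064 = 3.64979 m.
A = 4.39 × 1.4 = 6.146 m².
Resultant F = γ·h_c·A = 13.26312 × 3.64979 × 6.146 = 297.513 kN.
I_c = b·h³/12 = 4.39 × 1.4³/12 = 1.00385 m⁴.
Centre of pressure: y_p = y_c + I_c/(y_c·A) = 4.5 + 1.00385/(4.5 × 6.146) = 4.5 + 0.0362964 = 4.5363 m along the plane.

y_p = 4.54 m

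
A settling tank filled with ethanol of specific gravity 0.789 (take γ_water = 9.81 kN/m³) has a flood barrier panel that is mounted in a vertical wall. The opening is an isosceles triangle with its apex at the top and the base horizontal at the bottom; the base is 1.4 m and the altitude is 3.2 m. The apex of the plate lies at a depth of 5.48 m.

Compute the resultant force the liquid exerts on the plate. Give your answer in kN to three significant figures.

F ≈ 132 kN

γ = 0.789 × 9.81 = 7.74009 kN/m³.
With the apex up, the centroid sits 2h/3 = 2 × 3.2/3 = 2.13333 m below the apex, so the centroid depth is h_c = 5.48 + 2.13333 = 7.61333 m.
A = ½ × 1.4 × 3.2 = 2.24 m².
Resultant F = γ·h_c·A = 7.74009 × 7.61333 × 2.24 = 131.998 kN.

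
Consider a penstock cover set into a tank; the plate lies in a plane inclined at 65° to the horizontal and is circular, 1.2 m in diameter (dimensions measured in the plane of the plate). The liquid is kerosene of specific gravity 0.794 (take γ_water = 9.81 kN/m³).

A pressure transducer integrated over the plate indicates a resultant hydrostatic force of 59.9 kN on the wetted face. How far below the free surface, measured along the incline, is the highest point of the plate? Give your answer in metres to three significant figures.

γ = 0.794 × 9.81 = 7.78914 kN/m³.
A = π(0.6)² = 1.13097 m².
From F = γ·h_c·A, the centroid depth is h_c = 59.9/(7.78914 × 1.13097) = 6.79964 m.
Let θ = 65° be the plate's angle to the horizontal; measure y along the incline from where the plane meets the free surface. Vertical depth h = y·sinθ with sinθ = 0.906308.
Along the incline, y_c = h_c/sinθ = 6.79964/0.906308 = 7.50257 m.
The centroid is at the centre, 0.6 m below the top of the plate, so the highest point sits at y_top = 7.50257 − 0.6 = 6.90257 m along the incline.

y_top ≈ 6.90 m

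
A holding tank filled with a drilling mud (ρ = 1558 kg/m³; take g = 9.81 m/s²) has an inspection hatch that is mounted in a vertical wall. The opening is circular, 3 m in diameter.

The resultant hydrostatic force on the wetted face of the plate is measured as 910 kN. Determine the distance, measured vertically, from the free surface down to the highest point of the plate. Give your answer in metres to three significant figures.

γ = ρg = 1558 × 9.81 / 1000 = 15.28398 kN/m³.
A = π(1.5)² = 7.06858 m².
From F = γ·h_c·A, the centroid depth is h_c = 910/(15.28398 × 7.06858) = 8.42312 m.
The centroid is at the centre, 1.5 m below the top of the plate, so the highest point sits at h_top = 8.42312 − 1.5 = 6.92312 m below the surface.

d_top ≈ 6.92 m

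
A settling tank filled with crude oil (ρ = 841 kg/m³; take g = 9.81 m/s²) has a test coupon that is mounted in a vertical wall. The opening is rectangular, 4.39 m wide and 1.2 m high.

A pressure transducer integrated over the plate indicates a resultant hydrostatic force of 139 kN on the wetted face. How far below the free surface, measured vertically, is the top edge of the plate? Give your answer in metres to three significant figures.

d_top ≈ 2.60 m

γ = ρg = 841 × 9.81 / 1000 = 8.25021 kN/m³.
A = 4.39 × 1.2 = 5.268 m².
From F = γ·h_c·A, the centroid depth is h_c = 139/(8.25021 × 5.268) = 3.19819 m.
The centroid lies 1.2/2 = 0.6 m below the top edge, so the top edge sits at h_top = 3.19819 − 0.6 = 2.59819 m below the surface.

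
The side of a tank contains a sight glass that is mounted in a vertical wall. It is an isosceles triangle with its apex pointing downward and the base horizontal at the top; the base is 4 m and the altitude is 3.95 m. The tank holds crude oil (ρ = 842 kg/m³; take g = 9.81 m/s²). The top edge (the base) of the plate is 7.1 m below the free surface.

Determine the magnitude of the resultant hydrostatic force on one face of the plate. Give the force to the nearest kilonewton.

γ = ρg = 842 × 9.81 / 1000 = 8.26002 kN/m³.
With the apex down, the centroid sits h/3 = 3.95/3 = 1.31667 m below the base (the top edge), so the centroid depth is h_c = 7.1 + 1.31667 = 8.41667 m.
A = ½ × 4 × 3.95 = 7.9 m².
Resultant F = γ·h_c·A = 8.26002 × 8.41667 × 7.9 = 549.223 kN.

F ≈ 549 kN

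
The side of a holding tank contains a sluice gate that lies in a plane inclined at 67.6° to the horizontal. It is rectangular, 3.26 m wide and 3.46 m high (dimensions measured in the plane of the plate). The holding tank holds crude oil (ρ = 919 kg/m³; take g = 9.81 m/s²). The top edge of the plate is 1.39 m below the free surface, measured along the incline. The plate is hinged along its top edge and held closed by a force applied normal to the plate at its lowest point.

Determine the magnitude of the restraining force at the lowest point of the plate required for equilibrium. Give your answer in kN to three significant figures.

P ≈ 174 kN

γ = ρg = 919 × 9.81 / 1000 = 9.01539 kN/m³.
Let θ = 67.6° be the plate's angle to the horizontal; measure y along the incline from where the plane meets the free surface. Vertical depth h = y·sinθ with sinθ = 0.924546.
The centroid lies 3.46/2 = 1.73 m below the top edge, so y_c = 1.39 + 1.73 = 3.12 m and h_c = 3.12 × 0.924546 = 2.88458 m.
A = 3.26 × 3.46 = 11.2796 m².
Resultant F = γ·h_c·A = 9.01539 × 2.88458 × 11.2796 = 293.333 kN.
I_c = b·h³/12 = 3.26 × 3.46³/12 = 11.2529 m⁴.
Centre of pressure: y_p = y_c + I_c/(y_c·A) = 3.12 + 11.2529/(3.12 × 11.2796) = 3.12 + 0.319754 = 3.43975 m along the plane.
The resultant acts 1.73 + 0.319754 = 2.04975 m (along the plate) below the hinge at the top edge, so the moment about the hinge is M = F × 2.04975 = 293.333 × 2.04975 = 601.259 kN·m.
A normal force at the bottom, 3.46 m from the hinge, must supply this moment: P = 601.259/3.46 = 173.774 kN.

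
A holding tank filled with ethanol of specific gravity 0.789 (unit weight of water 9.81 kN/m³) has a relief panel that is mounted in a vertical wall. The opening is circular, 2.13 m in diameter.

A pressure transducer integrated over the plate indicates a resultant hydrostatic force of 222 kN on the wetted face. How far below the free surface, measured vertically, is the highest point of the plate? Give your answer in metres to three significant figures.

γ = 0.789 × 9.81 = 7.74009 kN/m³.
A = π(1.065)² = 3.56327 m².
From F = γ·h_c·A, the centroid depth is h_c = 222/(7.74009 × 3.56327) = 8.0493 m.
The centroid is at the centre, 1.065 m below the top of the plate, so the highest point sits at h_top = 8.0493 − 1.065 = 6.9843 m below the surface.

d_top ≈ 6.98 m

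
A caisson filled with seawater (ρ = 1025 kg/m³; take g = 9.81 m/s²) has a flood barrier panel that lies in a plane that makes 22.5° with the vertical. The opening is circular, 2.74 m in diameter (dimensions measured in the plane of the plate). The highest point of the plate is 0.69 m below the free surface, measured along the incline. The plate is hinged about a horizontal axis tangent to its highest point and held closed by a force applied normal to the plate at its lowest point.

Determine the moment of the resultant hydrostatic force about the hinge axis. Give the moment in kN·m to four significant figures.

M ≈ 180.3 kN·m

γ = ρg = 1025 × 9.81 / 1000 = 10.05525 kN/m³.
The plate makes 22.5° with the vertical, i.e. θ = 90° − 22.5° = 67.5° to the horizontal. Measuring y along the incline from the free-surface line, vertical depth h = y·sinθ with sinθ = 0.923880.
The centroid is at the centre, 1.37 m below the top of the plate, so y_c = 0.69 + 1.37 = 2.06 m and h_c = 2.06 × 0.923880 = 1.90319 m.
A = π(1.37)² = 5.89646 m².
Resultant F = γ·h_c·A = 10.05525 × 1.90319 × 5.89646 = 112.841 kN.
I_c = πr⁴/4 = π × 1.37⁴/4 = 2.76676 m⁴.
Centre of pressure: y_p = y_c + I_c/(y_c·A) = 2.06 + 2.76676/(2.06 × 5.89646) = 2.06 + 0.227779 = 2.28778 m along the plane.
The resultant acts 1.37 + 0.227779 = 1.59778 m (along the plate) below the hinge at the top edge, so the moment about the hinge is M = F × 1.59778 = 112.841 × 1.59778 = 180.295 kN·m.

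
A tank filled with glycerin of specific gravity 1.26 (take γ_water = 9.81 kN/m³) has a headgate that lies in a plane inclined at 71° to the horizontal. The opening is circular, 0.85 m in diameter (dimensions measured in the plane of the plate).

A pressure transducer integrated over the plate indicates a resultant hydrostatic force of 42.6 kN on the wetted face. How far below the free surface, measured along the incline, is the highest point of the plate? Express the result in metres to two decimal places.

y_top ≈ 6.00 m

γ = 1.26 × 9.81 = 12.3606 kN/m³.
A = π(0.425)² = 0.56745 m².
From F = γ·h_c·A, the centroid depth is h_c = 42.6/(12.3606 × 0.56745) = 6.07355 m.
Let θ = 71° be the plate's angle to the horizontal; measure y along the incline from where the plane meets the free surface. Vertical depth h = y·sinθ with sinθ = 0.945519.
Along the incline, y_c = h_c/sinθ = 6.07355/0.945519 = 6.42351 m.
The centroid is at the centre, 0.425 m below the top of the plate, so the highest point sits at y_top = 6.42351 − 0.425 = 5.99851 m along the incline.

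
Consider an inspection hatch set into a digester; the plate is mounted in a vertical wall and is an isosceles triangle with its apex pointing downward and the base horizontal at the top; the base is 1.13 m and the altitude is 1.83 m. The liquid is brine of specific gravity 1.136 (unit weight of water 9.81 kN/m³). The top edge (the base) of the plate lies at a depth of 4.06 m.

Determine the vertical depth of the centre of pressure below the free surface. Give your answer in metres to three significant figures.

γ = 1.136 × 9.81 = 11.14416 kN/m³.
With the apex down, the centroid sits h/3 = 1.83/3 = 0.61 m below the base (the top edge), so the centroid depth is h_c = 4.06 + 0.61 = 4.67 m.
A = ½ × 1.13 × 1.83 = 1.03395 m².
Resultant F = γ·h_c·A = 11.14416 × 4.67 × 1.03395 = 53.8101 kN.
I_c = b·h³/36 = 1.13 × 1.83³/36 = 0.192366 m⁴.
Centre of pressure: y_p = y_c + I_c/(y_c·A) = 4.67 + 0.192366/(4.67 × 1.03395) = 4.67 + 0.0398393 = 4.70984 m along the plane.

h_p = 4.71 m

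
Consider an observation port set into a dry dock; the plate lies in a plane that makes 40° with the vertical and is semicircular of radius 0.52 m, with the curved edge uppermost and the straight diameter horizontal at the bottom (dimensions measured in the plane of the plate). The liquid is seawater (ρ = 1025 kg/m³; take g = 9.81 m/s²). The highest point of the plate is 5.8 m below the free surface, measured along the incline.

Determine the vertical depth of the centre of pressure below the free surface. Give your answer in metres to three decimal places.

γ = ρg = 1025 × 9.81 / 1000 = 10.05525 kN/m³.
The plate makes 40° with the vertical, i.e. θ = 90° − 40° = 50° to the horizontal. Measuring y along the incline from the free-surface line, vertical depth h = y·sinθ with sinθ = 0.766044.
The centroid lies 4r/(3π) = 0.220695 m above the diameter, so r − 4r/(3π) = 0.52 − 0.220695 = 0.299305 m below the topmost point, so y_c = 5.8 + 0.299305 = 6.09931 m and h_c = 6.09931 × 0.766044 = 4.67234 m.
A = πr²/2 = π × 0.52²/2 = 0.424743 m².
Resultant F = γ·h_c·A = 10.05525 × 4.67234 × 0.424743 = 19.9551 kN.
I_c = (π/8 − 8/(9π))·r⁴ = 0.109757 × 0.52⁴ = 0.00802501 m⁴.
Centre of pressure: y_p = y_c + I_c/(y_c·A) = 6.09931 + 0.00802501/(6.09931 × 0.424743) = 6.09931 + 0.00309769 = 6.10241 m along the plane.
Vertically, h_p = y_p·sinθ = 6.10241 × 0.766044 = 4.67471 m.

h_p = 4.675 m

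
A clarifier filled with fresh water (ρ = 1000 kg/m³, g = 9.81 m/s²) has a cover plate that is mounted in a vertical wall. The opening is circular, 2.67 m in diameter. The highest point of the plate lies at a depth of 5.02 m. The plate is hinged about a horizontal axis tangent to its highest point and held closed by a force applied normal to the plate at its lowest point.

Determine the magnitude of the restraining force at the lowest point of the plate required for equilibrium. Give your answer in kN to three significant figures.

γ = ρg = 1000 × 9.81 = 9810 N/m³ = 9.81 kN/m³.
The centroid is at the centre, 1.335 m below the top of the plate, so the centroid depth is h_c = 5.02 + 1.335 = 6.355 m.
A = π(1.335)² = 5.59902 m².
Resultant F = γ·h_c·A = 9.81 × 6.355 × 5.59902 = 349.057 kN.
I_c = πr⁴/4 = π × 1.335⁴/4 = 2.49468 m⁴.
Centre of pressure: y_p = y_c + I_c/(y_c·A) = 6.355 + 2.49468/(6.355 × 5.59902) = 6.355 + 0.0701112 = 6.42511 m along the plane.
The resultant acts 1.335 + 0.0701112 = 1.40511 m (along the plate) below the hinge at the top edge, so the moment about the hinge is M = F × 1.40511 = 349.057 × 1.40511 = 490.463 kN·m.
A normal force at the bottom, 2.67 m from the hinge, must supply this moment: P = 490.463/2.67 = 183.694 kN.

P ≈ 184 kN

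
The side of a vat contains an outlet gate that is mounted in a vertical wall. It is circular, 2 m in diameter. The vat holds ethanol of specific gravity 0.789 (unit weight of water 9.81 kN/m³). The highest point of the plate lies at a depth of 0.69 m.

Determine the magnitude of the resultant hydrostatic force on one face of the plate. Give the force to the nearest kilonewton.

F ≈ 41 kN

γ = 0.789 × 9.81 = 7.74009 kN/m³.
The centroid is at the centre, 1 m below the top of the plate, so the centroid depth is h_c = 0.69 + 1 = 1.69 m.
A = π(1)² = 3.14159 m².
Resultant F = γ·h_c·A = 7.74009 × 1.69 × 3.14159 = 41.0944 kN.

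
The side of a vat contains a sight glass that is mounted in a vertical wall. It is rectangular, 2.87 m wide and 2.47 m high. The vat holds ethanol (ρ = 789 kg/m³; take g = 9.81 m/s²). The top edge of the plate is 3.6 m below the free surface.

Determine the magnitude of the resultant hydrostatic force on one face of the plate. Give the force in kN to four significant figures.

γ = ρg = 789 × 9.81 / 1000 = 7.74009 kN/m³.
The centroid lies 2.47/2 = 1.235 m below the top edge, so the centroid depth is h_c = 3.6 + 1.235 = 4.835 m.
A = 2.87 × 2.47 = 7.0889 m².
Resultant F = γ·h_c·A = 7.74009 × 4.835 × 7.0889 = 265.29 kN.

F ≈ 265.3 kN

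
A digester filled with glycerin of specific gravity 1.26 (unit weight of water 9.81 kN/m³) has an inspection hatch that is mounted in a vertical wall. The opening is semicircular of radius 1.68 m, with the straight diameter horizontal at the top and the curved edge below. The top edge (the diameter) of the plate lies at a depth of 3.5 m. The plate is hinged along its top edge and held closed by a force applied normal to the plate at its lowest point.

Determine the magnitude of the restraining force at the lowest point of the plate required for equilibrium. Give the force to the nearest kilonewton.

P ≈ 104 kN

γ = 1.26 × 9.81 = 12.3606 kN/m³.
The centroid of a semicircle lies 4r/(3π) = 0.713014 m from the diameter, here below the top edge, so the centroid depth is h_c = 3.5 + 0.713014 = 4.21301 m.
A = πr²/2 = π × 1.68²/2 = 4.43342 m².
Resultant F = γ·h_c·A = 12.3606 × 4.21301 × 4.43342 = 230.872 kN.
I_c = (π/8 − 8/(9π))·r⁴ = 0.109757 × 1.68⁴ = 0.874318 m⁴.
Centre of pressure: y_p = y_c + I_c/(y_c·A) = 4.21301 + 0.874318/(4.21301 × 4.43342) = 4.21301 + 0.0468099 = 4.25982 m along the plane.
The resultant acts 0.713014 + 0.0468099 = 0.759824 m (along the plate) below the hinge at the top edge, so the moment about the hinge is M = F × 0.759824 = 230.872 × 0.759824 = 175.422 kN·m.
A normal force at the bottom, 1.68 m from the hinge, must supply this moment: P = 175.422/1.68 = 104.418 kN.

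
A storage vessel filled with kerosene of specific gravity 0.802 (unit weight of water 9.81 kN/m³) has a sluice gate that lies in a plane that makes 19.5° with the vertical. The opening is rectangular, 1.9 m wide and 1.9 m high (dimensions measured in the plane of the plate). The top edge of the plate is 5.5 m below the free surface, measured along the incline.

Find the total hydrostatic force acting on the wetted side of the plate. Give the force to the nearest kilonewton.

γ = 0.802 × 9.81 = 7.86762 kN/m³.
The plate makes 19.5° with the vertical, i.e. θ = 90° − 19.5° = 70.5° to the horizontal. Measuring y along the incline from the free-surface line, vertical depth h = y·sinθ with sinθ = 0.942641.
The centroid lies 1.9/2 = 0.95 m below the top edge, so y_c = 5.5 + 0.95 = 6.45 m and h_c = 6.45 × 0.942641 = 6.08003 m.
A = 1.9 × 1.9 = 3.61 m².
Resultant F = γ·h_c·A = 7.86762 × 6.08003 × 3.61 = 172.686 kN.

F ≈ 173 kN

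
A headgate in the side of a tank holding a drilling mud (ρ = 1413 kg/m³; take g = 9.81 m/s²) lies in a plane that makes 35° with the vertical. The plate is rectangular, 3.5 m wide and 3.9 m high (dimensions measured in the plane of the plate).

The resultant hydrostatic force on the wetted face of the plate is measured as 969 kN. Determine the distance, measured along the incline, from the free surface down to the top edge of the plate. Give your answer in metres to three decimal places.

y_top ≈ 4.302 m

γ = ρg = 1413 × 9.81 / 1000 = 13.86153 kN/m³.
A = 3.5 × 3.9 = 13.65 m².
From F = γ·h_c·A, the centroid depth is h_c = 969/(13.86153 × 13.65) = 5.1213 m.
The plate makes 35° with the vertical, i.e. θ = 90° − 35° = 55° to the horizontal. Measuring y along the incline from the free-surface line, vertical depth h = y·sinθ with sinθ = 0.819152.
Along the incline, y_c = h_c/sinθ = 5.1213/0.819152 = 6.25195 m.
The centroid lies 3.9/2 = 1.95 m below the top edge, so the top edge sits at y_top = 6.25195 − 1.95 = 4.30195 m along the incline.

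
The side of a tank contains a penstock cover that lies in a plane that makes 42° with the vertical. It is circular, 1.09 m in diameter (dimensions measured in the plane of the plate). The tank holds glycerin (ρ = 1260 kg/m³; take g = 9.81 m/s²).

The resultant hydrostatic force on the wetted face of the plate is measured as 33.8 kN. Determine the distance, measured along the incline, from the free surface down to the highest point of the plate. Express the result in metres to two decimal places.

γ = ρg = 1260 × 9.81 / 1000 = 12.3606 kN/m³.
A = π(0.545)² = 0.933132 m².
From F = γ·h_c·A, the centroid depth is h_c = 33.8/(12.3606 × 0.933132) = 2.93045 m.
The plate makes 42° with the vertical, i.e. θ = 90° − 42° = 48° to the horizontal. Measuring y along the incline from the free-surface line, vertical depth h = y·sinθ with sinθ = 0.743145.
Along the incline, y_c = h_c/sinθ = 2.93045/0.743145 = 3.94331 m.
The centroid is at the centre, 0.545 m below the top of the plate, so the highest point sits at y_top = 3.94331 − 0.545 = 3.39831 m along the incline.

y_top ≈ 3.40 m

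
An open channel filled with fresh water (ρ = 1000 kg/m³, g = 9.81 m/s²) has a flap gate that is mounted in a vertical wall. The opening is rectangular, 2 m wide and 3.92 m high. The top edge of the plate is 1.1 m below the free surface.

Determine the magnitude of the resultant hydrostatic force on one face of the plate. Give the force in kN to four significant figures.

F ≈ 235.3 kN

γ = ρg = 1000 × 9.81 = 9810 N/m³ = 9.81 kN/m³.
The centroid lies 3.92/2 = 1.96 m below the top edge, so the centroid depth is h_c = 1.1 + 1.96 = 3.06 m.
A = 2 × 3.92 = 7.84 m².
Resultant F = γ·h_c·A = 9.81 × 3.06 × 7.84 = 235.346 kN.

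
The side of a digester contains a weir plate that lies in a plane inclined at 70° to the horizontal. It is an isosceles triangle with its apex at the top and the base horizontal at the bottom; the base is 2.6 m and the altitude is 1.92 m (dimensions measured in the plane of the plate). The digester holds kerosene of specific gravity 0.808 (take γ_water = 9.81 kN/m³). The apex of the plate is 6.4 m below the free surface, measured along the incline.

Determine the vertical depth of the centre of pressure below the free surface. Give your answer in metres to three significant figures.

γ = 0.808 × 9.81 = 7.92648 kN/m³.
Let θ = 70° be the plate's angle to the horizontal; measure y along the incline from where the plane meets the free surface. Vertical depth h = y·sinθ with sinθ = 0.939693.
With the apex up, the centroid sits 2h/3 = 2 × 1.92/3 = 1.28 m below the apex, so y_c = 6.4 + 1.28 = 7.68 m and h_c = 7.68 × 0.939693 = 7.21684 m.
A = ½ × 2.6 × 1.92 = 2.496 m².
Resultant F = γ·h_c·A = 7.92648 × 7.21684 × 2.496 = 142.782 kN.
I_c = b·h³/36 = 2.6 × 1.92³/36 = 0.511181 m⁴.
Centre of pressure: y_p = y_c + I_c/(y_c·A) = 7.68 + 0.511181/(7.68 × 2.496) = 7.68 + 0.0266667 = 7.70667 m along the plane.
Vertically, h_p = y_p·sinθ = 7.70667 × 0.939693 = 7.2419 m.

h_p = 7.24 m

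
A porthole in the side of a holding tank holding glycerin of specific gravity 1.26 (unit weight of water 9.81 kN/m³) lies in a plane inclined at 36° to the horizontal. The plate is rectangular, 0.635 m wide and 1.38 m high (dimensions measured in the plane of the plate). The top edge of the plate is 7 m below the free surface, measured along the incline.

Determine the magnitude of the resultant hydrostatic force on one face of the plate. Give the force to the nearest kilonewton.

F ≈ 49 kN

γ = 1.26 × 9.81 = 12.3606 kN/m³.
Let θ = 36° be the plate's angle to the horizontal; measure y along the incline from where the plane meets the free surface. Vertical depth h = y·sinθ with sinθ = 0.587785.
The centroid lies 1.38/2 = 0.69 m below the top edge, so y_c = 7 + 0.69 = 7.69 m and h_c = 7.69 × 0.587785 = 4.52007 m.
A = 0.635 × 1.38 = 0.8763 m².
Resultant F = γ·h_c·A = 12.3606 × 4.52007 × 0.8763 = 48.9596 kN.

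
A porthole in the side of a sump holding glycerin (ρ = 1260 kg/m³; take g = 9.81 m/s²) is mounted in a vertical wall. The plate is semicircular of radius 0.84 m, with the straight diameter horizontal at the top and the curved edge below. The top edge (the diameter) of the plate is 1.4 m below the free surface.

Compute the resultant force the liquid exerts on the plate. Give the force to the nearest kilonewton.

γ = ρg = 1260 × 9.81 / 1000 = 12.3606 kN/m³.
The centroid of a semicircle lies 4r/(3π) = 0.356507 m from the diameter, here below the top edge, so the centroid depth is h_c = 1.4 + 0.356507 = 1.75651 m.
A = πr²/2 = π × 0.84²/2 = 1.10835 m².
Resultant F = γ·h_c·A = 12.3606 × 1.75651 × 1.10835 = 24.064 kN.

F ≈ 24 kN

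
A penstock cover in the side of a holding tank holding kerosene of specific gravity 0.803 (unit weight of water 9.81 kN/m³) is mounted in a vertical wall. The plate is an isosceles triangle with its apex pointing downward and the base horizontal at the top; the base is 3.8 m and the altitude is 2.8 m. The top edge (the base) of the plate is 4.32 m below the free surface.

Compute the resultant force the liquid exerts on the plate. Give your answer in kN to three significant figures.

γ = 0.803 × 9.81 = 7.87743 kN/m³.
With the apex down, the centroid sits h/3 = 2.8/3 = 0.933333 m below the base (the top edge), so the centroid depth is h_c = 4.32 + 0.933333 = 5.25333 m.
A = ½ × 3.8 × 2.8 = 5.32 m².
Resultant F = γ·h_c·A = 7.87743 × 5.25333 × 5.32 = 220.156 kN.

F ≈ 220 kN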